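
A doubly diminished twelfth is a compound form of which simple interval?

Take out an octave (7 from the number): 12 − 7 = 5.
That makes a doubly diminished twelfth a compound doubly diminished fifth — an octave plus a doubly diminished fifth.

dd5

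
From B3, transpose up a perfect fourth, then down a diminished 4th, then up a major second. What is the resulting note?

Up a perfect fourth from B3: E4 (5 semitones up).
A diminished fourth down from E4 is B#3.
A major second up from B#3 is C##4.

C##4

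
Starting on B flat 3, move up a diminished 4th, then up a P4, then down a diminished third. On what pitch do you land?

F 4

A diminished fourth up from Bb3 is Ebb4.
Ebb4 up a perfect fourth → Abb4 (5 semitones).
Abb4 down a diminished third → F4 (2 semitones).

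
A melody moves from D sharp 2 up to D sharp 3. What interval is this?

perfect octave

D to D is the same letter name, plus an octave: an octave.
D#2 to D#3 is 12 semitones, matching the perfect octave exactly, so the quality is perfect.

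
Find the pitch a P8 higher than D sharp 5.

D sharp 6

An octave keeps the letter name D, an octave up from D.
A perfect octave spans 12 semitones, so from D#5 the target pitch is D#6.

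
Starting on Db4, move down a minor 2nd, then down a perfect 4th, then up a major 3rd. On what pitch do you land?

A minor second down from Db4 is C4.
Down a perfect fourth from C4: G3 (5 semitones down).
Up a major third from G3: B3 (4 semitones up).

B3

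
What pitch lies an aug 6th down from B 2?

D-flat 2

Six letter names down from B: D.
Moving 10 semitones down from B2 (the size of an augmented sixth) reaches Db2.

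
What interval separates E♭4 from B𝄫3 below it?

augmented fourth

Descending from Eb4 to Bbb3 is the same interval as ascending Bbb3 to Eb4.
B to E spans four letter names (B-C-D-E): a fourth.
Bbb3 to Eb4 spans 6 semitones — one semitone wider than the perfect fourth (5) — giving an augmented fourth.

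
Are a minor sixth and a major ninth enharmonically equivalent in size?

No

A minor sixth is 8 semitones but a major ninth is 14 semitones — different sizes.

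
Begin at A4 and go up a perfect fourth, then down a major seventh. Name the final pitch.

Eb4

A perfect fourth up from A4 is D5.
D5 down a major seventh → Eb4 (11 semitones).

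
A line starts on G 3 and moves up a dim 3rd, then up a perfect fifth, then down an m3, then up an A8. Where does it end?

D 5

A diminished third up from G3 is Bbb3.
A perfect fifth up from Bbb3 is Fb4.
Down a minor third from Fb4: Db4 (3 semitones down).
An augmented octave up from Db4 is D5.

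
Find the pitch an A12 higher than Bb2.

F#4

The twelfth's letter: B up five letter names plus an octave → F.
Moving 20 semitones up from Bb2 (the size of an augmented twelfth) reaches F#4.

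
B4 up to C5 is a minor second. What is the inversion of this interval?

Inverted interval numbers add to nine, so a second pairs with a seventh (2 + 7 = 9).
Quality inverts too: minor becomes major. That makes the inversion a major seventh.

major 7th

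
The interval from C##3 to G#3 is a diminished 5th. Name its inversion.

augmented fourth

Interval numbers invert to sum to nine: 5 + 4 = 9, so a fifth inverts to a fourth.
Quality inverts too: diminished becomes augmented. That makes the inversion an augmented fourth.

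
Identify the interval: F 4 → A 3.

minor sixth

Descending from F4 to A3 is the same interval as ascending A3 to F4.
A to F spans six letter names (A-B-C-D-E-F): a sixth.
At 8 semitones, A3→F4 falls one short of a major sixth: minor.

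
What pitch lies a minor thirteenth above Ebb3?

Cbb5

Counting six letter names plus an octave up from E lands on C.
A minor thirteenth is 20 semitones; 20 semitones up from Ebb3 gives Cbb5.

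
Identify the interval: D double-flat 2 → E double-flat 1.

minor 7th

Descending from Dbb2 to Ebb1 is the same interval as ascending Ebb1 to Dbb2.
E to D spans seven letter names (E-F-G-A-B-C-D), so the interval is some kind of seventh.
Ebb1 to Dbb2 is 10 semitones, a half step short of the major seventh (11), so this is minor.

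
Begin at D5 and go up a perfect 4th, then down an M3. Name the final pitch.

A perfect fourth up from D5 is G5.
Down a major third from G5: Eb5 (4 semitones down).

Eb5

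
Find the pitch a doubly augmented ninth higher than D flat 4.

Two letters up from D (plus an octave) reaches E.
A doubly augmented ninth spans 16 semitones, so from Db4 the target pitch is E#5.

E sharp 5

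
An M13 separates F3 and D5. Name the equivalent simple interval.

Take out an octave (7 from the number): 13 − 7 = 6.
So a major thirteenth is an octave plus a major sixth. The quality is unchanged.

major sixth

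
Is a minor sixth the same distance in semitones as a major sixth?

No

8 semitones (minor sixth) vs 9 semitones (major sixth): not equal.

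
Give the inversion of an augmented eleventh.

d5

First reduce the compound augmented eleventh to its simple form, an augmented fourth.
The rule of nine gives the new number: 9 − 4 = 5, so a fourth becomes a fifth.
Quality inverts too: augmented becomes diminished. That makes the inversion a diminished fifth.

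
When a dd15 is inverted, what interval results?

doubly augmented 1st

First reduce the compound doubly diminished fifteenth to its simple form, a doubly diminished octave.
The rule of nine gives the new number: 9 − 8 = 1, so an octave becomes a unison.
The quality also flips — doubly diminished becomes doubly augmented — giving a doubly augmented unison.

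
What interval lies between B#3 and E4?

B to E spans four letter names (B-C-D-E) — that makes it a fourth of some quality.
B#3 to E4 spans 4 semitones — one semitone narrower than the perfect fourth (5) — giving a diminished fourth.

d4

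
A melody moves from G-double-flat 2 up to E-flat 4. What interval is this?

G to E spans six letter names (G-A-B-C-D-E), plus an octave: a thirteenth.
A major thirteenth would be 21 semitones; Gbb2 to Eb4 is 22, one semitone wider, so the interval is augmented.
(Equivalently, a compound augmented sixth: an augmented sixth plus an octave.)

augmented thirteenth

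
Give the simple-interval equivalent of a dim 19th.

diminished 5th

Subtracting seven from the interval number removes an octave: 19 − 14 = 5.
So a diminished nineteenth is 2 octaves plus a diminished fifth. The quality is unchanged.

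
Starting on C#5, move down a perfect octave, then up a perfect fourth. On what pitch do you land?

C#5 down a perfect octave → C#4 (12 semitones).
C#4 up a perfect fourth → F#4 (5 semitones).

F#4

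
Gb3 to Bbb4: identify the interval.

m10

G to B spans three letter names (G-A-B), plus an octave, so the interval is some kind of tenth.
Gb3 to Bbb4 is 15 semitones, a half step short of the major tenth (16), so this is minor.
(Equivalently, a compound minor third: a minor third plus an octave.)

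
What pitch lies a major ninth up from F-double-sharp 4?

G-double-sharp 5

Two letters up from F (plus an octave) reaches G.
Moving 14 semitones up from F##4 (the size of a major ninth) reaches G##5.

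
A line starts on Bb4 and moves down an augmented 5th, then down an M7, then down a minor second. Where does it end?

Down an augmented fifth from Bb4: Ebb4 (8 semitones down).
Down a major seventh from Ebb4: Fbb3 (11 semitones down).
Down a minor second from Fbb3: Ebb3 (1 semitone down).

Ebb3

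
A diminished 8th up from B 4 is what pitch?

B flat 5

The letter stays B (same as the start), shifted an octave up.
A diminished octave spans 11 semitones, so from B4 the target pitch is Bb5.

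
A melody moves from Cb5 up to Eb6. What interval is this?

C to E spans three letter names (C-D-E), plus an octave — that makes it a tenth of some quality.
The major tenth spans 16 semitones, and Cb5 to Eb6 is exactly 16 semitones — so this is a major tenth.
(Equivalently, a compound major third: a major third plus an octave.)

major tenth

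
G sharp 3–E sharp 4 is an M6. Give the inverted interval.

Inverted interval numbers add to nine, so a sixth pairs with a third (6 + 3 = 9).
And major becomes minor under inversion, so we get a minor third.

minor 3rd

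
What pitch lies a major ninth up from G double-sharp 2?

A double-sharp 3

Counting two letter names plus an octave up from G lands on A.
A major ninth is 14 semitones; 14 semitones up from G##2 gives A##3.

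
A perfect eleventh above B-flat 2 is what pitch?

E-flat 4

The eleventh's letter: B up four letter names plus an octave → E.
A perfect eleventh is 17 semitones; 17 semitones up from Bb2 gives Eb4.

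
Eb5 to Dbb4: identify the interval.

Descending from Eb5 to Dbb4 is the same interval as ascending Dbb4 to Eb5.
D to E spans two letter names (D-E), plus an octave: a ninth.
A major ninth would be 14 semitones; Dbb4 to Eb5 is 15, one semitone wider, so the interval is augmented.
(Equivalently, a compound augmented second: an augmented second plus an octave.)

A9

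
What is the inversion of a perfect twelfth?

P4

First reduce the compound perfect twelfth to its simple form, a perfect fifth.
Inverted interval numbers add to nine, so a fifth pairs with a fourth (5 + 4 = 9).
The quality also flips — perfect stays perfect — giving a perfect fourth.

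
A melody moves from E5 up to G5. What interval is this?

E to G spans three letter names (E-F-G), so the interval is some kind of third.
At 3 semitones, E5→G5 falls one short of a major third: minor.

m3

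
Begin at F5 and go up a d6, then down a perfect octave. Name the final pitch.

Up a diminished sixth from F5: Dbb6 (7 semitones up).
A perfect octave down from Dbb6 is Dbb5.

Dbb5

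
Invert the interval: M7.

Inverted interval numbers add to nine, so a seventh pairs with a second (7 + 2 = 9).
And major becomes minor under inversion, so we get a minor second.

minor 2nd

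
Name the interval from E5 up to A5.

E to A spans four letter names (E-F-G-A): a fourth.
E5 to A5 is 5 semitones, matching the perfect fourth exactly, so the quality is perfect.

perfect fourth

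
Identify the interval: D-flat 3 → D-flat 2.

perfect octave

Descending from Db3 to Db2 is the same interval as ascending Db2 to Db3.
D to D is the same letter name, plus an octave — that makes it an octave of some quality.
Db2 to Db3 is 12 semitones, matching the perfect octave exactly, so the quality is perfect.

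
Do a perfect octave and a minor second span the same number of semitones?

No

A perfect octave is 12 semitones but a minor second is 1 semitone — different sizes.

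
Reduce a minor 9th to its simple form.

minor 2nd

Take out an octave (7 from the number): 9 − 7 = 2.
Quality carries through unchanged, so the simple form is a minor second.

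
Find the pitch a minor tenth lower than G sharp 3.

E sharp 2

The tenth's letter: G down three letter names plus an octave → E.
A minor tenth spans 15 semitones, so from G#3 the target pitch is E#2.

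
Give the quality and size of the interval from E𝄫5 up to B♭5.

augmented fifth

E to B spans five letter names (E-F-G-A-B): a fifth.
Ebb5 to Bb5 spans 8 semitones — one semitone wider than the perfect fifth (7) — giving an augmented fifth.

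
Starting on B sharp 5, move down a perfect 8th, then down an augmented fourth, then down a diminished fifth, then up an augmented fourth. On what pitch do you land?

B#5 down a perfect octave → B#4 (12 semitones).
Down an augmented fourth from B#4: F#4 (6 semitones down).
F#4 down a diminished fifth → B#3 (6 semitones).
Up an augmented fourth from B#3: E##4 (6 semitones up).

E double-sharp 4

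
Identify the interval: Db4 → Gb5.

P11

D to G spans four letter names (D-E-F-G), plus an octave — that makes it an eleventh of some quality.
Db4 to Gb5 is 17 semitones, matching the perfect eleventh exactly, so the quality is perfect.
(Equivalently, a compound perfect fourth: a perfect fourth plus an octave.)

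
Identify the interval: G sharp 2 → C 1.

Descending from G#2 to C1 is the same interval as ascending C1 to G#2.
C to G spans five letter names (C-D-E-F-G), plus an octave, so the interval is some kind of twelfth.
A perfect twelfth would be 19 semitones; C1 to G#2 is 20, one semitone wider, so the interval is augmented.
(Equivalently, a compound augmented fifth: an augmented fifth plus an octave.)

augmented twelfth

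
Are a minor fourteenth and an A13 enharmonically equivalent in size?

Yes

A minor fourteenth spans 22 semitones, and an augmented thirteenth also spans 22 semitones — they're enharmonic.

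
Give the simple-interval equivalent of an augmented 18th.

A4

Take out 2 octaves (14 from the number): 18 − 14 = 4.
So an augmented eighteenth is 2 octaves plus an augmented fourth. The quality is unchanged.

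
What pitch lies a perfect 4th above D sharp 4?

G sharp 4

The fourth takes the letter from D up to G.
A perfect fourth is 5 semitones; 5 semitones up from D#4 gives G#4.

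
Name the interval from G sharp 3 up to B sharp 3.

G to B spans three letter names (G-A-B): a third.
Counting semitones, G#3→B#3 is 4, which is the major third.

major third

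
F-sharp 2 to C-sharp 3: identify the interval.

perfect fifth

F to C spans five letter names (F-G-A-B-C), so the interval is some kind of fifth.
F#2 to C#3 is 7 semitones, matching the perfect fifth exactly, so the quality is perfect.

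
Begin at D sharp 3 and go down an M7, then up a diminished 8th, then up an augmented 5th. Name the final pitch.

A major seventh down from D#3 is E2.
A diminished octave up from E2 is Eb3.
Eb3 up an augmented fifth → B3 (8 semitones).

B 3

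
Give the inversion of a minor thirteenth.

First reduce the compound minor thirteenth to its simple form, a minor sixth.
Interval numbers invert to sum to nine: 6 + 3 = 9, so a sixth inverts to a third.
The quality also flips — minor becomes major — giving a major third.

major third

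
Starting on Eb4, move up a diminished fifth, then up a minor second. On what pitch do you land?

Cbb5

Up a diminished fifth from Eb4: Bbb4 (6 semitones up).
Bbb4 up a minor second → Cbb5 (1 semitone).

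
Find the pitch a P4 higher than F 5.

B-flat 5

The fourth takes the letter from F up to B.
A perfect fourth spans 5 semitones, so from F5 the target pitch is Bb5.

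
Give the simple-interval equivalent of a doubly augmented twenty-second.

doubly augmented 8th

Subtracting seven from the interval number removes an octave: 22 − 14 = 8.
So a doubly augmented twenty-second is 2 octaves plus a doubly augmented octave. The quality is unchanged.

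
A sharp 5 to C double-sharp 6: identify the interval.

A to C spans three letter names (A-B-C) — that makes it a third of some quality.
Counting semitones, A#5→C##6 is 4, which is the major third.

major third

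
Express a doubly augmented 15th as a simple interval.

Take out an octave (7 from the number): 15 − 7 = 8.
So a doubly augmented fifteenth is an octave plus a doubly augmented octave. The quality is unchanged.

doubly augmented 8th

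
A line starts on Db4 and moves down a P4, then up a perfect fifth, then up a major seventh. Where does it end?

D5

Db4 down a perfect fourth → Ab3 (5 semitones).
Up a perfect fifth from Ab3: Eb4 (7 semitones up).
Eb4 up a major seventh → D5 (11 semitones).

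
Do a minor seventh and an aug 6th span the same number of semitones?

A minor seventh = 10 semitones = an augmented sixth; enharmonically equal.

Yes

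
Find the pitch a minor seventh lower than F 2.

G 1

The seventh takes the letter from F down to G.
A minor seventh is 10 semitones; 10 semitones down from F2 gives G1.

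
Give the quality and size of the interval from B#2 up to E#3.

B to E spans four letter names (B-C-D-E), so the interval is some kind of fourth.
B#2 to E#3 is 5 semitones, matching the perfect fourth exactly, so the quality is perfect.

perfect fourth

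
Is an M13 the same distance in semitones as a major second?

No

21 semitones (major thirteenth) vs 2 semitones (major second): not equal.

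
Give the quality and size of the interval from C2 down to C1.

perfect octave

Descending from C2 to C1 is the same interval as ascending C1 to C2.
C to C is the same letter name, plus an octave — that makes it an octave of some quality.
Counting semitones, C1→C2 is 12, which is the perfect octave.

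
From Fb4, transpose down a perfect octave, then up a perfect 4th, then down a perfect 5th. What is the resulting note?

A perfect octave down from Fb4 is Fb3.
Fb3 up a perfect fourth → Bbb3 (5 semitones).
A perfect fifth down from Bbb3 is Ebb3.

Ebb3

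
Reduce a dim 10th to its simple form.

Take out an octave (7 from the number): 10 − 7 = 3.
So a diminished tenth is an octave plus a diminished third. The quality is unchanged.

d3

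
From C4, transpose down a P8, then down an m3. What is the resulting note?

A perfect octave down from C4 is C3.
Down a minor third from C3: A2 (3 semitones down).

A2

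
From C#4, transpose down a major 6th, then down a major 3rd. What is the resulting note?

A major sixth down from C#4 is E3.
Down a major third from E3: C3 (4 semitones down).

C3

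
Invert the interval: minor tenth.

First reduce the compound minor tenth to its simple form, a minor third.
The rule of nine gives the new number: 9 − 3 = 6, so a third becomes a sixth.
And minor becomes major under inversion, so we get a major sixth.

major 6th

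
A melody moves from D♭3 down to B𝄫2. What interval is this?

Descending from Db3 to Bbb2 is the same interval as ascending Bbb2 to Db3.
B to D spans three letter names (B-C-D), so the interval is some kind of third.
Bbb2 to Db3 is 4 semitones, matching the major third exactly, so the quality is major.

major third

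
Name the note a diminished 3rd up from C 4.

E double-flat 4

Three letter names up from C: E.
A diminished third spans 2 semitones, so from C4 the target pitch is Ebb4.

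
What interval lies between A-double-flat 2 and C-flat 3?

A to C spans three letter names (A-B-C) — that makes it a third of some quality.
Abb2 to Cb3 is 4 semitones, matching the major third exactly, so the quality is major.

major 3rd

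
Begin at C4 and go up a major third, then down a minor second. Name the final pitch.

A major third up from C4 is E4.
A minor second down from E4 is D#4.

D#4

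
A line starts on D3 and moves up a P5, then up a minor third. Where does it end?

Up a perfect fifth from D3: A3 (7 semitones up).
A3 up a minor third → C4 (3 semitones).

C4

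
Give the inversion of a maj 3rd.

Interval numbers invert to sum to nine: 3 + 6 = 9, so a third inverts to a sixth.
And major becomes minor under inversion, so we get a minor sixth.

minor 6th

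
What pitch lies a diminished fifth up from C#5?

Five letter names up from C: G.
A diminished fifth is 6 semitones; 6 semitones up from C#5 gives G5.

G5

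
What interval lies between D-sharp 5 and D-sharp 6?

perfect octave

D to D is the same letter name, plus an octave: an octave.
Counting semitones, D#5→D#6 is 12, which is the perfect octave.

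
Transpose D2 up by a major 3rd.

F#2

The third takes the letter from D up to F.
Moving 4 semitones up from D2 (the size of a major third) reaches F#2.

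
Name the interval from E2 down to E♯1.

Descending from E2 to E#1 is the same interval as ascending E#1 to E2.
E to E is the same letter name, plus an octave: an octave.
E#1 to E2 spans 11 semitones — one semitone narrower than the perfect octave (12) — giving a diminished octave.

d8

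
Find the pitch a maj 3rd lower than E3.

The third takes the letter from E down to C.
A major third is 4 semitones; 4 semitones down from E3 gives C3.

C3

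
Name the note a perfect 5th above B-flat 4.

F 5

Five letter names up from B: F.
Moving 7 semitones up from Bb4 (the size of a perfect fifth) reaches F5.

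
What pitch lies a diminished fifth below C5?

The fifth takes the letter from C down to F.
A diminished fifth spans 6 semitones, so from C5 the target pitch is F#4.

F#4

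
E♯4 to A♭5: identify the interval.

E to A spans four letter names (E-F-G-A), plus an octave, so the interval is some kind of eleventh.
E#4 to Ab5 spans 15 semitones — two semitones narrower than the perfect eleventh (17) — giving a doubly diminished eleventh.
(Equivalently, a compound doubly diminished fourth: a doubly diminished fourth plus an octave.)

doubly diminished eleventh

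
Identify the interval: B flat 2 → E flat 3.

P4

B to E spans four letter names (B-C-D-E), so the interval is some kind of fourth.
The perfect fourth spans 5 semitones, and Bb2 to Eb3 is exactly 5 semitones — so this is a perfect fourth.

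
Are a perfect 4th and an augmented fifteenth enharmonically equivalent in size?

A perfect fourth is 5 semitones but an augmented fifteenth is 25 semitones — different sizes.

No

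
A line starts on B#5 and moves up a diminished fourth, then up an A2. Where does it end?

Up a diminished fourth from B#5: E6 (4 semitones up).
E6 up an augmented second → F##6 (3 semitones).

F##6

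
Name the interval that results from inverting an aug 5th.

Inverted interval numbers add to nine, so a fifth pairs with a fourth (5 + 4 = 9).
And augmented becomes diminished under inversion, so we get a diminished fourth.

diminished fourth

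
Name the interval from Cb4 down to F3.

Descending from Cb4 to F3 is the same interval as ascending F3 to Cb4.
F to C spans five letter names (F-G-A-B-C): a fifth.
A perfect fifth would be 7 semitones; F3 to Cb4 is 6, one semitone narrower, so the interval is diminished.

diminished fifth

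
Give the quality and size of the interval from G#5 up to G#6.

G to G is the same letter name, plus an octave — that makes it an octave of some quality.
G#5 to G#6 is 12 semitones, matching the perfect octave exactly, so the quality is perfect.

perfect 8th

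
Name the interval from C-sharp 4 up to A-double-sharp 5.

A13

C to A spans six letter names (C-D-E-F-G-A), plus an octave, so the interval is some kind of thirteenth.
A major thirteenth would be 21 semitones; C#4 to A##5 is 22, one semitone wider, so the interval is augmented.
(Equivalently, a compound augmented sixth: an augmented sixth plus an octave.)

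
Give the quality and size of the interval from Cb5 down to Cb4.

P8

Descending from Cb5 to Cb4 is the same interval as ascending Cb4 to Cb5.
C to C is the same letter name, plus an octave — that makes it an octave of some quality.
Cb4 to Cb5 is 12 semitones, matching the perfect octave exactly, so the quality is perfect.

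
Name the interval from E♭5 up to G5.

major third

E to G spans three letter names (E-F-G), so the interval is some kind of third.
Counting semitones, Eb5→G5 is 4, which is the major third.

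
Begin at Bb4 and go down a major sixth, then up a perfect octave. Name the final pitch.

Down a major sixth from Bb4: Db4 (9 semitones down).
Up a perfect octave from Db4: Db5 (12 semitones up).

Db5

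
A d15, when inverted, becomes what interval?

First reduce the compound diminished fifteenth to its simple form, a diminished octave.
Interval numbers invert to sum to nine: 8 + 1 = 9, so an octave inverts to a unison.
The quality also flips — diminished becomes augmented — giving an augmented unison.

augmented unison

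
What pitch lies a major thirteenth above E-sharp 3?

The thirteenth's letter: E up six letter names plus an octave → C.
A major thirteenth spans 21 semitones, so from E#3 the target pitch is C##5.

C-double-sharp 5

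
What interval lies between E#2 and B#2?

perfect fifth

E to B spans five letter names (E-F-G-A-B): a fifth.
Counting semitones, E#2→B#2 is 7, which is the perfect fifth.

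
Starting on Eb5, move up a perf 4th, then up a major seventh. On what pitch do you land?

A perfect fourth up from Eb5 is Ab5.
Ab5 up a major seventh → G6 (11 semitones).

G6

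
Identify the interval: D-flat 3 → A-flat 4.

D to A spans five letter names (D-E-F-G-A), plus an octave: a twelfth.
Db3 to Ab4 is 19 semitones, matching the perfect twelfth exactly, so the quality is perfect.
(Equivalently, a compound perfect fifth: a perfect fifth plus an octave.)

perfect 12th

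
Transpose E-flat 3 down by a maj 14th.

F-flat 1

Counting seven letter names plus an octave down from E lands on F.
A major fourteenth spans 23 semitones, so from Eb3 the target pitch is Fb1.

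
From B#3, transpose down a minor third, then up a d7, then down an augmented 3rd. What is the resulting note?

Db4

B#3 down a minor third → G##3 (3 semitones).
Up a diminished seventh from G##3: F#4 (9 semitones up).
F#4 down an augmented third → Db4 (5 semitones).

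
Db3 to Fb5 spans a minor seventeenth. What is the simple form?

Subtracting seven from the interval number removes an octave: 17 − 14 = 3.
So a minor seventeenth is 2 octaves plus a minor third. The quality is unchanged.

minor third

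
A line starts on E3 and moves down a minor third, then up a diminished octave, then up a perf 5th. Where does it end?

G4

E3 down a minor third → C#3 (3 semitones).
C#3 up a diminished octave → C4 (11 semitones).
C4 up a perfect fifth → G4 (7 semitones).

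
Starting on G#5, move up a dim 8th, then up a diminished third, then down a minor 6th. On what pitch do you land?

Db6

Up a diminished octave from G#5: G6 (11 semitones up).
G6 up a diminished third → Bbb6 (2 semitones).
Bbb6 down a minor sixth → Db6 (8 semitones).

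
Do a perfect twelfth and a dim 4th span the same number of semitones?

A perfect twelfth spans 19 semitones; a diminished fourth spans 4 semitones. They differ by 15.

No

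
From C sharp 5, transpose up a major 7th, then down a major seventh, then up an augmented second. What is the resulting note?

D double-sharp 5

Up a major seventh from C#5: B#5 (11 semitones up).
B#5 down a major seventh → C#5 (11 semitones).
Up an augmented second from C#5: D##5 (3 semitones up).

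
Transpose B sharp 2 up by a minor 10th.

Counting three letter names plus an octave up from B lands on D.
A minor tenth is 15 semitones; 15 semitones up from B#2 gives D#4.

D sharp 4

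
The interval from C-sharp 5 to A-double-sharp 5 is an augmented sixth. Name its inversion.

d3

The rule of nine gives the new number: 9 − 6 = 3, so a sixth becomes a third.
The quality also flips — augmented becomes diminished — giving a diminished third.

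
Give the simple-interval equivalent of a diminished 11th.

Subtracting seven from the interval number removes an octave: 11 − 7 = 4.
That makes a diminished eleventh a compound diminished fourth — an octave plus a diminished fourth.

d4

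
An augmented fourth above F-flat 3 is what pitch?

B-flat 3

The fourth takes the letter from F up to B.
An augmented fourth spans 6 semitones, so from Fb3 the target pitch is Bb3.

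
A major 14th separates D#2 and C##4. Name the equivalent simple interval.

Each octave removed subtracts seven from the number: 14 − 7 = 7.
Quality carries through unchanged, so the simple form is a major seventh.

major 7th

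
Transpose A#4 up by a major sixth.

The sixth takes the letter from A up to F.
Moving 9 semitones up from A#4 (the size of a major sixth) reaches F##5.

F##5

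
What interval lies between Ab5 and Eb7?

A to E spans five letter names (A-B-C-D-E), plus an octave, so the interval is some kind of twelfth.
Ab5 to Eb7 is 19 semitones, matching the perfect twelfth exactly, so the quality is perfect.
(Equivalently, a compound perfect fifth: a perfect fifth plus an octave.)

perfect 12th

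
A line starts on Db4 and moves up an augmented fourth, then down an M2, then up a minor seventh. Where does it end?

Up an augmented fourth from Db4: G4 (6 semitones up).
G4 down a major second → F4 (2 semitones).
A minor seventh up from F4 is Eb5.

Eb5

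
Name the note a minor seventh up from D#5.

The seventh takes the letter from D up to C.
A minor seventh spans 10 semitones, so from D#5 the target pitch is C#6.

C#6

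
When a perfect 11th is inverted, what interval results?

perfect 5th

First reduce the compound perfect eleventh to its simple form, a perfect fourth.
Interval numbers invert to sum to nine: 4 + 5 = 9, so a fourth inverts to a fifth.
Quality inverts too: perfect stays perfect. That makes the inversion a perfect fifth.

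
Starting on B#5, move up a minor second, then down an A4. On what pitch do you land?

A minor second up from B#5 is C#6.
C#6 down an augmented fourth → G5 (6 semitones).

G5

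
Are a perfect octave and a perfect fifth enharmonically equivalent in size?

12 semitones (perfect octave) vs 7 semitones (perfect fifth): not equal.

No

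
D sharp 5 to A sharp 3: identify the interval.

perfect eleventh

Descending from D#5 to A#3 is the same interval as ascending A#3 to D#5.
A to D spans four letter names (A-B-C-D), plus an octave — that makes it an eleventh of some quality.
A#3 to D#5 is 17 semitones, matching the perfect eleventh exactly, so the quality is perfect.
(Equivalently, a compound perfect fourth: a perfect fourth plus an octave.)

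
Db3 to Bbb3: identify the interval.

minor sixth

D to B spans six letter names (D-E-F-G-A-B), so the interval is some kind of sixth.
A major sixth would be 9 semitones, but Db3 to Bbb3 is 8 — one semitone narrower, making it a minor sixth.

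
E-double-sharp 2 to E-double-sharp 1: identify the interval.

Descending from E##2 to E##1 is the same interval as ascending E##1 to E##2.
E to E is the same letter name, plus an octave, so the interval is some kind of octave.
The perfect octave spans 12 semitones, and E##1 to E##2 is exactly 12 semitones — so this is a perfect octave.

perfect octave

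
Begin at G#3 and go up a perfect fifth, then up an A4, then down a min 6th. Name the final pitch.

B##3

Up a perfect fifth from G#3: D#4 (7 semitones up).
D#4 up an augmented fourth → G##4 (6 semitones).
Down a minor sixth from G##4: B##3 (8 semitones down).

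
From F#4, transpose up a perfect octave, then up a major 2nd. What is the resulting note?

Up a perfect octave from F#4: F#5 (12 semitones up).
Up a major second from F#5: G#5 (2 semitones up).

G#5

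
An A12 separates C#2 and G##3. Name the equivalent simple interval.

Each octave removed subtracts seven from the number: 12 − 7 = 5.
That makes an augmented twelfth a compound augmented fifth — an octave plus an augmented fifth.

augmented fifth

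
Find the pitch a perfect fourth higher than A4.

Four letter names up from A: D.
A perfect fourth spans 5 semitones, so from A4 the target pitch is D5.

D5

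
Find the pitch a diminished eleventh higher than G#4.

Counting four letter names plus an octave up from G lands on C.
A diminished eleventh is 16 semitones; 16 semitones up from G#4 gives C6.

C6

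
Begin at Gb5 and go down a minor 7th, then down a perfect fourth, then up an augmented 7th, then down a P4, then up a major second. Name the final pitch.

Gb5 down a minor seventh → Ab4 (10 semitones).
Down a perfect fourth from Ab4: Eb4 (5 semitones down).
Up an augmented seventh from Eb4: D#5 (12 semitones up).
Down a perfect fourth from D#5: A#4 (5 semitones down).
A major second up from A#4 is B#4.

B#4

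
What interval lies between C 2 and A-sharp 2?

C to A spans six letter names (C-D-E-F-G-A), so the interval is some kind of sixth.
The major sixth is 9 semitones; here we have 10, one semitone wider: augmented.

A6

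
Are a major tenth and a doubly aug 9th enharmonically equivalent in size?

A major tenth = 16 semitones = a doubly augmented ninth; enharmonically equal.

Yes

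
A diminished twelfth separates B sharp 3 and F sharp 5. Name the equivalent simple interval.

Subtracting seven from the interval number removes an octave: 12 − 7 = 5.
So a diminished twelfth is an octave plus a diminished fifth. The quality is unchanged.

d5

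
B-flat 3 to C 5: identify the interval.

B to C spans two letter names (B-C), plus an octave, so the interval is some kind of ninth.
Bb3 to C5 is 14 semitones, matching the major ninth exactly, so the quality is major.
(Equivalently, a compound major second: a major second plus an octave.)

M9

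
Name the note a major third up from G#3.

Three letter names up from G: B.
A major third spans 4 semitones, so from G#3 the target pitch is B#3.

B#3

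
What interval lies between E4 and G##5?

E to G spans three letter names (E-F-G), plus an octave — that makes it a tenth of some quality.
The major tenth is 16 semitones; here we have 17, one semitone wider: augmented.
(Equivalently, a compound augmented third: an augmented third plus an octave.)

augmented 10th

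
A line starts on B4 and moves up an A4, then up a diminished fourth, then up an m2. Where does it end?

Bb5

Up an augmented fourth from B4: E#5 (6 semitones up).
A diminished fourth up from E#5 is A5.
Up a minor second from A5: Bb5 (1 semitone up).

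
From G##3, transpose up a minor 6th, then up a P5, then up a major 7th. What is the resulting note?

A minor sixth up from G##3 is E#4.
Up a perfect fifth from E#4: B#4 (7 semitones up).
A major seventh up from B#4 is A##5.

A##5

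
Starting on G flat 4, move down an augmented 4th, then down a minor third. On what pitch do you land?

B double-flat 3

Down an augmented fourth from Gb4: Dbb4 (6 semitones down).
A minor third down from Dbb4 is Bbb3.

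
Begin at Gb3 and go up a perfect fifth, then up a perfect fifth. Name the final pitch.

Ab4

Up a perfect fifth from Gb3: Db4 (7 semitones up).
A perfect fifth up from Db4 is Ab4.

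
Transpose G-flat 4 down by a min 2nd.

Two letter names down from G: F.
A minor second is 1 semitone; 1 semitone down from Gb4 gives F4.

F 4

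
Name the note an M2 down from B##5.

The second takes the letter from B down to A.
A major second spans 2 semitones, so from B##5 the target pitch is A##5.

A##5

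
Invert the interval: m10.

First reduce the compound minor tenth to its simple form, a minor third.
The rule of nine gives the new number: 9 − 3 = 6, so a third becomes a sixth.
Quality inverts too: minor becomes major. That makes the inversion a major sixth.

M6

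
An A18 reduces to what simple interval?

Take out 2 octaves (14 from the number): 18 − 14 = 4.
That makes an augmented eighteenth a compound augmented fourth — 2 octaves plus an augmented fourth.

augmented fourth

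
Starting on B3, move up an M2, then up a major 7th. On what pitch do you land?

B#4

A major second up from B3 is C#4.
A major seventh up from C#4 is B#4.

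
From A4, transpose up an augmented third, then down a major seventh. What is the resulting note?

Up an augmented third from A4: C##5 (5 semitones up).
C##5 down a major seventh → D#4 (11 semitones).

D#4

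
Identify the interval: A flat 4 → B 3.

diminished seventh

Descending from Ab4 to B3 is the same interval as ascending B3 to Ab4.
B to A spans seven letter names (B-C-D-E-F-G-A): a seventh.
The major seventh is 11 semitones; here we have 9, two semitones narrower: diminished.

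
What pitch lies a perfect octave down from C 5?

For an octave the letter name doesn't change: still C, an octave down.
Moving 12 semitones down from C5 (the size of a perfect octave) reaches C4.

C 4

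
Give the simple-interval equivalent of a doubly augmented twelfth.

Subtracting seven from the interval number removes an octave: 12 − 7 = 5.
So a doubly augmented twelfth is an octave plus a doubly augmented fifth. The quality is unchanged.

doubly augmented fifth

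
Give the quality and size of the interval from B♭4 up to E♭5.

B to E spans four letter names (B-C-D-E), so the interval is some kind of fourth.
The perfect fourth spans 5 semitones, and Bb4 to Eb5 is exactly 5 semitones — so this is a perfect fourth.

perfect fourth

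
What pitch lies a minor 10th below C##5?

The tenth's letter: C down three letter names plus an octave → A.
Moving 15 semitones down from C##5 (the size of a minor tenth) reaches A##3.

A##3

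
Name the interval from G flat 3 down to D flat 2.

perfect 11th

Descending from Gb3 to Db2 is the same interval as ascending Db2 to Gb3.
D to G spans four letter names (D-E-F-G), plus an octave, so the interval is some kind of eleventh.
Db2 to Gb3 is 17 semitones, matching the perfect eleventh exactly, so the quality is perfect.
(Equivalently, a compound perfect fourth: a perfect fourth plus an octave.)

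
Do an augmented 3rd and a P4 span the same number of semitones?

Yes

An augmented third = 5 semitones = a perfect fourth; enharmonically equal.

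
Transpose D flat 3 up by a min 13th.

Six letters up from D (plus an octave) reaches B.
Moving 20 semitones up from Db3 (the size of a minor thirteenth) reaches Bbb4.

B double-flat 4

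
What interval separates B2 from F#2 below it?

perfect fourth

Descending from B2 to F#2 is the same interval as ascending F#2 to B2.
F to B spans four letter names (F-G-A-B) — that makes it a fourth of some quality.
The perfect fourth spans 5 semitones, and F#2 to B2 is exactly 5 semitones — so this is a perfect fourth.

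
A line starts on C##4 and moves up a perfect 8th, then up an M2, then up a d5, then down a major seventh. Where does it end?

C##4 up a perfect octave → C##5 (12 semitones).
A major second up from C##5 is D##5.
Up a diminished fifth from D##5: A#5 (6 semitones up).
Down a major seventh from A#5: B4 (11 semitones down).

B4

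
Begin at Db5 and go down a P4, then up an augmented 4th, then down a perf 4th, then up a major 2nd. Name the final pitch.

Db5 down a perfect fourth → Ab4 (5 semitones).
Ab4 up an augmented fourth → D5 (6 semitones).
A perfect fourth down from D5 is A4.
A major second up from A4 is B4.

B4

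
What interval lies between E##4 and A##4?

E to A spans four letter names (E-F-G-A): a fourth.
The perfect fourth spans 5 semitones, and E##4 to A##4 is exactly 5 semitones — so this is a perfect fourth.

perfect fourth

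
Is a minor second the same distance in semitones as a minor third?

No

A minor second spans 1 semitone; a minor third spans 3 semitones. They differ by 2.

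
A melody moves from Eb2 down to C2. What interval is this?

Descending from Eb2 to C2 is the same interval as ascending C2 to Eb2.
C to E spans three letter names (C-D-E) — that makes it a third of some quality.
C2 to Eb2 is 3 semitones, a half step short of the major third (4), so this is minor.

minor 3rd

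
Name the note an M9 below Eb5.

Db4

Counting two letter names plus an octave down from E lands on D.
Moving 14 semitones down from Eb5 (the size of a major ninth) reaches Db4.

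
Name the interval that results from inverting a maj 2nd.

minor 7th

Inverted interval numbers add to nine, so a second pairs with a seventh (2 + 7 = 9).
Quality inverts too: major becomes minor. That makes the inversion a minor seventh.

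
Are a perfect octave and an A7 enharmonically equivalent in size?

A perfect octave = 12 semitones = an augmented seventh; enharmonically equal.

Yes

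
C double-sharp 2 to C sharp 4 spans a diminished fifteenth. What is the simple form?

Subtracting seven from the interval number removes an octave: 15 − 7 = 8.
Quality carries through unchanged, so the simple form is a diminished octave.

diminished 8th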